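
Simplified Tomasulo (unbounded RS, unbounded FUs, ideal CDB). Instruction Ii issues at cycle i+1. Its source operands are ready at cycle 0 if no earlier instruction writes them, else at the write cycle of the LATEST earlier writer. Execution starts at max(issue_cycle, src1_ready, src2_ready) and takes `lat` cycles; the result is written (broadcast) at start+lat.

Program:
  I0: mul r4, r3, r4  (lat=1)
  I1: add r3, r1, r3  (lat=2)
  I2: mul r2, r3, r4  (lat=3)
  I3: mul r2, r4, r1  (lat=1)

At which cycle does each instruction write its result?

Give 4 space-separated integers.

I0 mul r4: issue@1 deps=(None,None) exec_start@1 write@2
I1 add r3: issue@2 deps=(None,None) exec_start@2 write@4
I2 mul r2: issue@3 deps=(1,0) exec_start@4 write@7
I3 mul r2: issue@4 deps=(0,None) exec_start@4 write@5

Answer: 2 4 7 5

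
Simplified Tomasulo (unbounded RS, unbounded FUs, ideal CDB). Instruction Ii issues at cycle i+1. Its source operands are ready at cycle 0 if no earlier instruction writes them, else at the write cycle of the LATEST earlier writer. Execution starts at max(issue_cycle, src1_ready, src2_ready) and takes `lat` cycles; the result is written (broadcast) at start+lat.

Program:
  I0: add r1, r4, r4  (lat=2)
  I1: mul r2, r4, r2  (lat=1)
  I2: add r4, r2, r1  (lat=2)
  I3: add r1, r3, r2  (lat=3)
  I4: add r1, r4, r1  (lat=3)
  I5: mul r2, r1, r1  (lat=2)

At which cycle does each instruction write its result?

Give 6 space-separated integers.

I0 add r1: issue@1 deps=(None,None) exec_start@1 write@3
I1 mul r2: issue@2 deps=(None,None) exec_start@2 write@3
I2 add r4: issue@3 deps=(1,0) exec_start@3 write@5
I3 add r1: issue@4 deps=(None,1) exec_start@4 write@7
I4 add r1: issue@5 deps=(2,3) exec_start@7 write@10
I5 mul r2: issue@6 deps=(4,4) exec_start@10 write@12

Answer: 3 3 5 7 10 12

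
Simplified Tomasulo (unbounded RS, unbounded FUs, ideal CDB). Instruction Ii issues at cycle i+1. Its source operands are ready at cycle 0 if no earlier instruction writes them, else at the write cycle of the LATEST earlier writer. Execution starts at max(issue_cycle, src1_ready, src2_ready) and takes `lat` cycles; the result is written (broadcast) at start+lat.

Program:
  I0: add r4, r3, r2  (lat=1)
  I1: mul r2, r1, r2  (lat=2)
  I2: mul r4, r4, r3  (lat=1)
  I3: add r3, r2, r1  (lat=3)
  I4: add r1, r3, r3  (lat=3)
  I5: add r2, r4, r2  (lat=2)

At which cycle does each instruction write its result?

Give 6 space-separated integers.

Answer: 2 4 4 7 10 8

Derivation:
I0 add r4: issue@1 deps=(None,None) exec_start@1 write@2
I1 mul r2: issue@2 deps=(None,None) exec_start@2 write@4
I2 mul r4: issue@3 deps=(0,None) exec_start@3 write@4
I3 add r3: issue@4 deps=(1,None) exec_start@4 write@7
I4 add r1: issue@5 deps=(3,3) exec_start@7 write@10
I5 add r2: issue@6 deps=(2,1) exec_start@6 write@8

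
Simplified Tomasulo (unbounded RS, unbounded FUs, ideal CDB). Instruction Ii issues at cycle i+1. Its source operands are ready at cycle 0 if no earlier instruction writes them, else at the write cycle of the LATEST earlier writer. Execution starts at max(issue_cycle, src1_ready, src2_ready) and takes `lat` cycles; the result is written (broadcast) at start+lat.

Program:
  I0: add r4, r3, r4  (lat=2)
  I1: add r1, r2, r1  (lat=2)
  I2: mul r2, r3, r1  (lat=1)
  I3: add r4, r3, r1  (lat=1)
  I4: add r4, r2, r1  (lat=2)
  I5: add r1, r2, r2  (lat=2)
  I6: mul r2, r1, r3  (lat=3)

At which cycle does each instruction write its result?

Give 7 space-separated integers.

Answer: 3 4 5 5 7 8 11

Derivation:
I0 add r4: issue@1 deps=(None,None) exec_start@1 write@3
I1 add r1: issue@2 deps=(None,None) exec_start@2 write@4
I2 mul r2: issue@3 deps=(None,1) exec_start@4 write@5
I3 add r4: issue@4 deps=(None,1) exec_start@4 write@5
I4 add r4: issue@5 deps=(2,1) exec_start@5 write@7
I5 add r1: issue@6 deps=(2,2) exec_start@6 write@8
I6 mul r2: issue@7 deps=(5,None) exec_start@8 write@11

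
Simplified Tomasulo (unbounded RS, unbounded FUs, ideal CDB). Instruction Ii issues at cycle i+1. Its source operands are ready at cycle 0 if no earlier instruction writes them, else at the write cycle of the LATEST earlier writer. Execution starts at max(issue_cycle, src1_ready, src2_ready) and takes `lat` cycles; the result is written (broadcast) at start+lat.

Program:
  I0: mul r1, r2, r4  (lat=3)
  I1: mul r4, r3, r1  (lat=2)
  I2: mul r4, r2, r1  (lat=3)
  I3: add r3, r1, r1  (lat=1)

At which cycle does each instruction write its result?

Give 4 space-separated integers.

I0 mul r1: issue@1 deps=(None,None) exec_start@1 write@4
I1 mul r4: issue@2 deps=(None,0) exec_start@4 write@6
I2 mul r4: issue@3 deps=(None,0) exec_start@4 write@7
I3 add r3: issue@4 deps=(0,0) exec_start@4 write@5

Answer: 4 6 7 5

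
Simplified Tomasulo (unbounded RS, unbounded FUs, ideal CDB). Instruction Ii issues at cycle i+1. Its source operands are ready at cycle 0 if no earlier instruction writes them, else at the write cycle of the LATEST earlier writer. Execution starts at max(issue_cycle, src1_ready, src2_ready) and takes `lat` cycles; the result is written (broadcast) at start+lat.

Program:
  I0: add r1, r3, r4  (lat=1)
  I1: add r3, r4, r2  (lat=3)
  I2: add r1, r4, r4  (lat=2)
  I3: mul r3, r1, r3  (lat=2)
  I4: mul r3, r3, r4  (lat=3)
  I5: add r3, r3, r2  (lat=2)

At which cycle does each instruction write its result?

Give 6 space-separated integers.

I0 add r1: issue@1 deps=(None,None) exec_start@1 write@2
I1 add r3: issue@2 deps=(None,None) exec_start@2 write@5
I2 add r1: issue@3 deps=(None,None) exec_start@3 write@5
I3 mul r3: issue@4 deps=(2,1) exec_start@5 write@7
I4 mul r3: issue@5 deps=(3,None) exec_start@7 write@10
I5 add r3: issue@6 deps=(4,None) exec_start@10 write@12

Answer: 2 5 5 7 10 12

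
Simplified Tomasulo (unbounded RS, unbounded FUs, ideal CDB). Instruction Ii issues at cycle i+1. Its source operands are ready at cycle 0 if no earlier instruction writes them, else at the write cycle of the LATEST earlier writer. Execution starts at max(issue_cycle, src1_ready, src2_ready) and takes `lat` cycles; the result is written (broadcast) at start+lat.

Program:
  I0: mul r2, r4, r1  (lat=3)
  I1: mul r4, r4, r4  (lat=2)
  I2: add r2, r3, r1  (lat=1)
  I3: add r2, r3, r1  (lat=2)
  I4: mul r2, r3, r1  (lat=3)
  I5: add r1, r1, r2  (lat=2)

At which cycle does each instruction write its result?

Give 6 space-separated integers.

I0 mul r2: issue@1 deps=(None,None) exec_start@1 write@4
I1 mul r4: issue@2 deps=(None,None) exec_start@2 write@4
I2 add r2: issue@3 deps=(None,None) exec_start@3 write@4
I3 add r2: issue@4 deps=(None,None) exec_start@4 write@6
I4 mul r2: issue@5 deps=(None,None) exec_start@5 write@8
I5 add r1: issue@6 deps=(None,4) exec_start@8 write@10

Answer: 4 4 4 6 8 10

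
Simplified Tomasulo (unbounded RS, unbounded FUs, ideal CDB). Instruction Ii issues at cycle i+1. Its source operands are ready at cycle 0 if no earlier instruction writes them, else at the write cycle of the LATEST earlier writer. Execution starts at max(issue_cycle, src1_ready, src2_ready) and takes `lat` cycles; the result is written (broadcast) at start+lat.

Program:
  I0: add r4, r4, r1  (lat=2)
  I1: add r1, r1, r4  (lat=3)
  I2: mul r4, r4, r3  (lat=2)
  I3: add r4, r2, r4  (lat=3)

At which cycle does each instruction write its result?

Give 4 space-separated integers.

I0 add r4: issue@1 deps=(None,None) exec_start@1 write@3
I1 add r1: issue@2 deps=(None,0) exec_start@3 write@6
I2 mul r4: issue@3 deps=(0,None) exec_start@3 write@5
I3 add r4: issue@4 deps=(None,2) exec_start@5 write@8

Answer: 3 6 5 8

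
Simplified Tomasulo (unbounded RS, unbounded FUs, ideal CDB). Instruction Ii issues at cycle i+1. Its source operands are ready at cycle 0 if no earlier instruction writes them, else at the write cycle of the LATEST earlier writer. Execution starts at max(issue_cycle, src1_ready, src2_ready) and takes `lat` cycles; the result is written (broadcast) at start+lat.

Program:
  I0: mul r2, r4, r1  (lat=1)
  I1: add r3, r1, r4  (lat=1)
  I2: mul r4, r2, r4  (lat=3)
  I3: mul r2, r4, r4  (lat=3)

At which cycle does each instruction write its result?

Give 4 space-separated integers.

I0 mul r2: issue@1 deps=(None,None) exec_start@1 write@2
I1 add r3: issue@2 deps=(None,None) exec_start@2 write@3
I2 mul r4: issue@3 deps=(0,None) exec_start@3 write@6
I3 mul r2: issue@4 deps=(2,2) exec_start@6 write@9

Answer: 2 3 6 9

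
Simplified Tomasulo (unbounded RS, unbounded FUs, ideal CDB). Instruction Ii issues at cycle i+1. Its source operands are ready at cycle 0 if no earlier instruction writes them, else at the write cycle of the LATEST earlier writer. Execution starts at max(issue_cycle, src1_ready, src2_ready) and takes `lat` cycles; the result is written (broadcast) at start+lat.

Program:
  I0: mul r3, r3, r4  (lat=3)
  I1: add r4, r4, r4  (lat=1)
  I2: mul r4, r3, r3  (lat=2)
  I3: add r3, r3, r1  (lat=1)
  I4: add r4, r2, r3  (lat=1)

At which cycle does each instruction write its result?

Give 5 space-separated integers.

Answer: 4 3 6 5 6

Derivation:
I0 mul r3: issue@1 deps=(None,None) exec_start@1 write@4
I1 add r4: issue@2 deps=(None,None) exec_start@2 write@3
I2 mul r4: issue@3 deps=(0,0) exec_start@4 write@6
I3 add r3: issue@4 deps=(0,None) exec_start@4 write@5
I4 add r4: issue@5 deps=(None,3) exec_start@5 write@6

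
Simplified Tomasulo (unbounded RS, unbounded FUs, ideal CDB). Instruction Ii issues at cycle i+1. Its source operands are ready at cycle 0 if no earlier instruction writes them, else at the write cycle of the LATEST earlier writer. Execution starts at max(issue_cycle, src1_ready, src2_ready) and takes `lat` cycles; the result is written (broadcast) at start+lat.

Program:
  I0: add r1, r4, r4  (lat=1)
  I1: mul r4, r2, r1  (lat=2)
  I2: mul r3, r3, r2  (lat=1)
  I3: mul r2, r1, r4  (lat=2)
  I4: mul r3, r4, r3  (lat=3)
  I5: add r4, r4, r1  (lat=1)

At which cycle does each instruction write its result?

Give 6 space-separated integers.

I0 add r1: issue@1 deps=(None,None) exec_start@1 write@2
I1 mul r4: issue@2 deps=(None,0) exec_start@2 write@4
I2 mul r3: issue@3 deps=(None,None) exec_start@3 write@4
I3 mul r2: issue@4 deps=(0,1) exec_start@4 write@6
I4 mul r3: issue@5 deps=(1,2) exec_start@5 write@8
I5 add r4: issue@6 deps=(1,0) exec_start@6 write@7

Answer: 2 4 4 6 8 7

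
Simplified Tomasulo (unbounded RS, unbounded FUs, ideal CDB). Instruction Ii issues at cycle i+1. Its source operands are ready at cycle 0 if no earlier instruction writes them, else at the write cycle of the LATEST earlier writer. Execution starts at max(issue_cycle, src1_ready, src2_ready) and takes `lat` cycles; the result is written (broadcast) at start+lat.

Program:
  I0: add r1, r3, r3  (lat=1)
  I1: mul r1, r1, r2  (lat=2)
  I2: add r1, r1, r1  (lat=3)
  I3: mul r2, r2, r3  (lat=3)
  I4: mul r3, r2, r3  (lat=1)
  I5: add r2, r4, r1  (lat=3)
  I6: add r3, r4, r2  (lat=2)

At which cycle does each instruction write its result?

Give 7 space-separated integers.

Answer: 2 4 7 7 8 10 12

Derivation:
I0 add r1: issue@1 deps=(None,None) exec_start@1 write@2
I1 mul r1: issue@2 deps=(0,None) exec_start@2 write@4
I2 add r1: issue@3 deps=(1,1) exec_start@4 write@7
I3 mul r2: issue@4 deps=(None,None) exec_start@4 write@7
I4 mul r3: issue@5 deps=(3,None) exec_start@7 write@8
I5 add r2: issue@6 deps=(None,2) exec_start@7 write@10
I6 add r3: issue@7 deps=(None,5) exec_start@10 write@12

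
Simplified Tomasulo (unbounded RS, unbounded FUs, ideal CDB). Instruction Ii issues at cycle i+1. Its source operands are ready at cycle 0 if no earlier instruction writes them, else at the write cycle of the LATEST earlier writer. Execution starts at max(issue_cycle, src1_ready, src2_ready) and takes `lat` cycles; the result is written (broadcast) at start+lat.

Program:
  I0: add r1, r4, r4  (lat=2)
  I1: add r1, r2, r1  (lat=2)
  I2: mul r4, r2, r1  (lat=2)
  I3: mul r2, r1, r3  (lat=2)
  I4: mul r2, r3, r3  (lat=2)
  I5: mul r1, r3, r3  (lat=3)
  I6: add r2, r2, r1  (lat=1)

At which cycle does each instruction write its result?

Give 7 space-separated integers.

Answer: 3 5 7 7 7 9 10

Derivation:
I0 add r1: issue@1 deps=(None,None) exec_start@1 write@3
I1 add r1: issue@2 deps=(None,0) exec_start@3 write@5
I2 mul r4: issue@3 deps=(None,1) exec_start@5 write@7
I3 mul r2: issue@4 deps=(1,None) exec_start@5 write@7
I4 mul r2: issue@5 deps=(None,None) exec_start@5 write@7
I5 mul r1: issue@6 deps=(None,None) exec_start@6 write@9
I6 add r2: issue@7 deps=(4,5) exec_start@9 write@10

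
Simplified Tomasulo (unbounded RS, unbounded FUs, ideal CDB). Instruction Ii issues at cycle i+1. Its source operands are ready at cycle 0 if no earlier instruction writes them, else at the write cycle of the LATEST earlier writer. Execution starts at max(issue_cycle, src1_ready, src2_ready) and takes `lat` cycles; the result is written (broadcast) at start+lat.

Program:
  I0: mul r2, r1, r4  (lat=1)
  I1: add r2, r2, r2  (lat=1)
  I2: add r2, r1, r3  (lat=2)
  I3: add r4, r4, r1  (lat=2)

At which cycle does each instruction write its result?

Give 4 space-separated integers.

I0 mul r2: issue@1 deps=(None,None) exec_start@1 write@2
I1 add r2: issue@2 deps=(0,0) exec_start@2 write@3
I2 add r2: issue@3 deps=(None,None) exec_start@3 write@5
I3 add r4: issue@4 deps=(None,None) exec_start@4 write@6

Answer: 2 3 5 6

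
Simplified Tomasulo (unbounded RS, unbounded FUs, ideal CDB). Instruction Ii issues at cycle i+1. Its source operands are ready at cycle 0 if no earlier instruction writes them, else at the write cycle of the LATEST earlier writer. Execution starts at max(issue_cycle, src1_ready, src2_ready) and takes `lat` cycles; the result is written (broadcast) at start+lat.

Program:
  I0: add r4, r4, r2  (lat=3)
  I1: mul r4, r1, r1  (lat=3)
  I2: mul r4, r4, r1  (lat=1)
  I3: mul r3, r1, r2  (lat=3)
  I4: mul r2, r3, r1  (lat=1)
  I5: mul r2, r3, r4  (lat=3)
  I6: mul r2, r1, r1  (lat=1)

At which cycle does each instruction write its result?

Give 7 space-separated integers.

I0 add r4: issue@1 deps=(None,None) exec_start@1 write@4
I1 mul r4: issue@2 deps=(None,None) exec_start@2 write@5
I2 mul r4: issue@3 deps=(1,None) exec_start@5 write@6
I3 mul r3: issue@4 deps=(None,None) exec_start@4 write@7
I4 mul r2: issue@5 deps=(3,None) exec_start@7 write@8
I5 mul r2: issue@6 deps=(3,2) exec_start@7 write@10
I6 mul r2: issue@7 deps=(None,None) exec_start@7 write@8

Answer: 4 5 6 7 8 10 8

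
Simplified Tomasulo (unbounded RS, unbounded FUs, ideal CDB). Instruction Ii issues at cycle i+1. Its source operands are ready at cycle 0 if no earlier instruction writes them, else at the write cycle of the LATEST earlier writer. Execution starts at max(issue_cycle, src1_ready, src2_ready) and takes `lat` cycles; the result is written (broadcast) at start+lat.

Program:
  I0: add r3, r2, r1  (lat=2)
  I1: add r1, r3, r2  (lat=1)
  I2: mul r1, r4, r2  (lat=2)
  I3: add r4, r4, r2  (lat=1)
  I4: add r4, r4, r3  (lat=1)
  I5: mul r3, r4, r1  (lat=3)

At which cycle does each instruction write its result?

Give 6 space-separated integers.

Answer: 3 4 5 5 6 9

Derivation:
I0 add r3: issue@1 deps=(None,None) exec_start@1 write@3
I1 add r1: issue@2 deps=(0,None) exec_start@3 write@4
I2 mul r1: issue@3 deps=(None,None) exec_start@3 write@5
I3 add r4: issue@4 deps=(None,None) exec_start@4 write@5
I4 add r4: issue@5 deps=(3,0) exec_start@5 write@6
I5 mul r3: issue@6 deps=(4,2) exec_start@6 write@9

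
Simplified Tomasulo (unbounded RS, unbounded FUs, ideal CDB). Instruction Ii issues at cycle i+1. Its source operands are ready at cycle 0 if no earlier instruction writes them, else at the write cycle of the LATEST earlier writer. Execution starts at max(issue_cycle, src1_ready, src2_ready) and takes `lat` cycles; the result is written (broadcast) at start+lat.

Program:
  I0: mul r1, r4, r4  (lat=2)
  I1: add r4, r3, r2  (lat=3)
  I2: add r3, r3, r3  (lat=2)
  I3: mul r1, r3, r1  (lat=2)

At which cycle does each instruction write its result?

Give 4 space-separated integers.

Answer: 3 5 5 7

Derivation:
I0 mul r1: issue@1 deps=(None,None) exec_start@1 write@3
I1 add r4: issue@2 deps=(None,None) exec_start@2 write@5
I2 add r3: issue@3 deps=(None,None) exec_start@3 write@5
I3 mul r1: issue@4 deps=(2,0) exec_start@5 write@7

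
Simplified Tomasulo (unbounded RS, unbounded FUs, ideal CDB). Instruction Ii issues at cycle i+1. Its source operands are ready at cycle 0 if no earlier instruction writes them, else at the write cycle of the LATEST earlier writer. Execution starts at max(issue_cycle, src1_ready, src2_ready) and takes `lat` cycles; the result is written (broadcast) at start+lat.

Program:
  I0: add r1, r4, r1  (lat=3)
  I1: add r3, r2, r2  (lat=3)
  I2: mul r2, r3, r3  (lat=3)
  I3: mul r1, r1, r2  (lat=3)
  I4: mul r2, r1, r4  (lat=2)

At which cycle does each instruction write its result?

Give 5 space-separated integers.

Answer: 4 5 8 11 13

Derivation:
I0 add r1: issue@1 deps=(None,None) exec_start@1 write@4
I1 add r3: issue@2 deps=(None,None) exec_start@2 write@5
I2 mul r2: issue@3 deps=(1,1) exec_start@5 write@8
I3 mul r1: issue@4 deps=(0,2) exec_start@8 write@11
I4 mul r2: issue@5 deps=(3,None) exec_start@11 write@13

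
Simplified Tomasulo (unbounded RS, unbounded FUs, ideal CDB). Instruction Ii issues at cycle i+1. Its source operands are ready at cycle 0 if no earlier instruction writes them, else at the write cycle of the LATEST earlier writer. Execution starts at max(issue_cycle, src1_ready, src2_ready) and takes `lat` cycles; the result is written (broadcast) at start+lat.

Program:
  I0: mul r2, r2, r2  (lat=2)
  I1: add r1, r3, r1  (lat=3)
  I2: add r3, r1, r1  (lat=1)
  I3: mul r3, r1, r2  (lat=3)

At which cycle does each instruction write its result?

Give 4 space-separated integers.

I0 mul r2: issue@1 deps=(None,None) exec_start@1 write@3
I1 add r1: issue@2 deps=(None,None) exec_start@2 write@5
I2 add r3: issue@3 deps=(1,1) exec_start@5 write@6
I3 mul r3: issue@4 deps=(1,0) exec_start@5 write@8

Answer: 3 5 6 8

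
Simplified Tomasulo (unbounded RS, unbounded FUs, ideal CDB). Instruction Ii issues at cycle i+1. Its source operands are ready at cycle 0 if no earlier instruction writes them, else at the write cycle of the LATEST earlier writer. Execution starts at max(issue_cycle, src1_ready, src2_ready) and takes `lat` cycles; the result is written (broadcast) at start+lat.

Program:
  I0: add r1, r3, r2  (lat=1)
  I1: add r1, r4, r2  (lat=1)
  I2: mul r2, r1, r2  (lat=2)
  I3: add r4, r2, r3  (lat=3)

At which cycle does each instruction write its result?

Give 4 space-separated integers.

Answer: 2 3 5 8

Derivation:
I0 add r1: issue@1 deps=(None,None) exec_start@1 write@2
I1 add r1: issue@2 deps=(None,None) exec_start@2 write@3
I2 mul r2: issue@3 deps=(1,None) exec_start@3 write@5
I3 add r4: issue@4 deps=(2,None) exec_start@5 write@8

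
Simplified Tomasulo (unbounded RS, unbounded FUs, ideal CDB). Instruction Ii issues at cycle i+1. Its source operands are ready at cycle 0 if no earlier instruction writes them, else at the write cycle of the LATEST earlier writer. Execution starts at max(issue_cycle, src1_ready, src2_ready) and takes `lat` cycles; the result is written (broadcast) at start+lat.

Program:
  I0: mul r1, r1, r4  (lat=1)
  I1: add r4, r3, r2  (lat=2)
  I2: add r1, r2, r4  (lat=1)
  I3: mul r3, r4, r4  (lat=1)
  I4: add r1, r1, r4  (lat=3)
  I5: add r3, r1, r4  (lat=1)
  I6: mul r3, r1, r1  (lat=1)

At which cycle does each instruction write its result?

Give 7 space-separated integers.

I0 mul r1: issue@1 deps=(None,None) exec_start@1 write@2
I1 add r4: issue@2 deps=(None,None) exec_start@2 write@4
I2 add r1: issue@3 deps=(None,1) exec_start@4 write@5
I3 mul r3: issue@4 deps=(1,1) exec_start@4 write@5
I4 add r1: issue@5 deps=(2,1) exec_start@5 write@8
I5 add r3: issue@6 deps=(4,1) exec_start@8 write@9
I6 mul r3: issue@7 deps=(4,4) exec_start@8 write@9

Answer: 2 4 5 5 8 9 9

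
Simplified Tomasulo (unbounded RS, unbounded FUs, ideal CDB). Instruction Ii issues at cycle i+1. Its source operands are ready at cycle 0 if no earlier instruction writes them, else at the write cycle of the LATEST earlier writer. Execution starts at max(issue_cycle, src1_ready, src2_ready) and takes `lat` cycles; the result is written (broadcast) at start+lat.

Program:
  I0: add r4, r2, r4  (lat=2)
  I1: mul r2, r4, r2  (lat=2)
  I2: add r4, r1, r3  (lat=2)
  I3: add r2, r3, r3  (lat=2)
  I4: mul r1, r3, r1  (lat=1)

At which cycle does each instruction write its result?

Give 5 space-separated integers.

Answer: 3 5 5 6 6

Derivation:
I0 add r4: issue@1 deps=(None,None) exec_start@1 write@3
I1 mul r2: issue@2 deps=(0,None) exec_start@3 write@5
I2 add r4: issue@3 deps=(None,None) exec_start@3 write@5
I3 add r2: issue@4 deps=(None,None) exec_start@4 write@6
I4 mul r1: issue@5 deps=(None,None) exec_start@5 write@6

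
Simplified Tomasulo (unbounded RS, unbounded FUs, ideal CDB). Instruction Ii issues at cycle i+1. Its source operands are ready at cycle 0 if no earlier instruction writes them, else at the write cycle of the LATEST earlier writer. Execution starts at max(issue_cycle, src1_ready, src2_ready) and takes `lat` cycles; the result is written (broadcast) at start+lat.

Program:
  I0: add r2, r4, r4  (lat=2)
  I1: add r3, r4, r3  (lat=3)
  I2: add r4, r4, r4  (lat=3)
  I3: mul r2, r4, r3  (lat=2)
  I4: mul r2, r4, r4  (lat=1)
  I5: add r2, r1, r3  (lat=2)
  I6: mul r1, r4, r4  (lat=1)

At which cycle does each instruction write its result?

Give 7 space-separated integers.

I0 add r2: issue@1 deps=(None,None) exec_start@1 write@3
I1 add r3: issue@2 deps=(None,None) exec_start@2 write@5
I2 add r4: issue@3 deps=(None,None) exec_start@3 write@6
I3 mul r2: issue@4 deps=(2,1) exec_start@6 write@8
I4 mul r2: issue@5 deps=(2,2) exec_start@6 write@7
I5 add r2: issue@6 deps=(None,1) exec_start@6 write@8
I6 mul r1: issue@7 deps=(2,2) exec_start@7 write@8

Answer: 3 5 6 8 7 8 8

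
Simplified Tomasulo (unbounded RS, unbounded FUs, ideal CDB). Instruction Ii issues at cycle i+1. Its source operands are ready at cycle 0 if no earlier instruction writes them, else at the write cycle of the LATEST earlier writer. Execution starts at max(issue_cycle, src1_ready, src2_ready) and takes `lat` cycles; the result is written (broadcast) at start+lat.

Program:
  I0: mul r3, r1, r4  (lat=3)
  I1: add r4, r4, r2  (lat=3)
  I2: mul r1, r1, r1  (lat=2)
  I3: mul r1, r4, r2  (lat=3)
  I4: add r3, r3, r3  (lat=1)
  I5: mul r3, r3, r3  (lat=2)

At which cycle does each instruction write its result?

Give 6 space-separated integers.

Answer: 4 5 5 8 6 8

Derivation:
I0 mul r3: issue@1 deps=(None,None) exec_start@1 write@4
I1 add r4: issue@2 deps=(None,None) exec_start@2 write@5
I2 mul r1: issue@3 deps=(None,None) exec_start@3 write@5
I3 mul r1: issue@4 deps=(1,None) exec_start@5 write@8
I4 add r3: issue@5 deps=(0,0) exec_start@5 write@6
I5 mul r3: issue@6 deps=(4,4) exec_start@6 write@8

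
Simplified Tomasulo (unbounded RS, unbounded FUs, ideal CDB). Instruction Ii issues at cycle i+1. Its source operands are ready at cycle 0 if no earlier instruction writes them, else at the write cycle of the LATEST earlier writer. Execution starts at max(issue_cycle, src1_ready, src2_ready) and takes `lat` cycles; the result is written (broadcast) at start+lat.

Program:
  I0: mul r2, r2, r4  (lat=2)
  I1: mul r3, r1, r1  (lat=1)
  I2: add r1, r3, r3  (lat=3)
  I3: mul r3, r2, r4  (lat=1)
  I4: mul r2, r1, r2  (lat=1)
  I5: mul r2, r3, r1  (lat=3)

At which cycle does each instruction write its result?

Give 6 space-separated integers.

I0 mul r2: issue@1 deps=(None,None) exec_start@1 write@3
I1 mul r3: issue@2 deps=(None,None) exec_start@2 write@3
I2 add r1: issue@3 deps=(1,1) exec_start@3 write@6
I3 mul r3: issue@4 deps=(0,None) exec_start@4 write@5
I4 mul r2: issue@5 deps=(2,0) exec_start@6 write@7
I5 mul r2: issue@6 deps=(3,2) exec_start@6 write@9

Answer: 3 3 6 5 7 9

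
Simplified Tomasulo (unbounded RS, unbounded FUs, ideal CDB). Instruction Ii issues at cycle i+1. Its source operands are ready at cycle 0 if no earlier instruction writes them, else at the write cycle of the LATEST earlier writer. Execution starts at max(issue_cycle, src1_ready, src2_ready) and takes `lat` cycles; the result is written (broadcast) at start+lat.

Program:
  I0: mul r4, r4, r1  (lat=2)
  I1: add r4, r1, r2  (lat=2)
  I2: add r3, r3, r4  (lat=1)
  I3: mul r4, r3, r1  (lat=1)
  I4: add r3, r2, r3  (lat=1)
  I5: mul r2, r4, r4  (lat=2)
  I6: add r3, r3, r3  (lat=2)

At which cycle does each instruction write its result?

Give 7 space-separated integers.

Answer: 3 4 5 6 6 8 9

Derivation:
I0 mul r4: issue@1 deps=(None,None) exec_start@1 write@3
I1 add r4: issue@2 deps=(None,None) exec_start@2 write@4
I2 add r3: issue@3 deps=(None,1) exec_start@4 write@5
I3 mul r4: issue@4 deps=(2,None) exec_start@5 write@6
I4 add r3: issue@5 deps=(None,2) exec_start@5 write@6
I5 mul r2: issue@6 deps=(3,3) exec_start@6 write@8
I6 add r3: issue@7 deps=(4,4) exec_start@7 write@9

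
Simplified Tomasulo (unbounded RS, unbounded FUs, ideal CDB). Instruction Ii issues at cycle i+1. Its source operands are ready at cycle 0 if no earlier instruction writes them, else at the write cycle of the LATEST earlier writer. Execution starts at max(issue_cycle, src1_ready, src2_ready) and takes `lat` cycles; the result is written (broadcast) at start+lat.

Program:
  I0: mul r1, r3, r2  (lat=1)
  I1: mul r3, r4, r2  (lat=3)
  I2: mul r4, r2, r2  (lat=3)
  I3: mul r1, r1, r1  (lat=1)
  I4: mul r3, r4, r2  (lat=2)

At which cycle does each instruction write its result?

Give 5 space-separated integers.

I0 mul r1: issue@1 deps=(None,None) exec_start@1 write@2
I1 mul r3: issue@2 deps=(None,None) exec_start@2 write@5
I2 mul r4: issue@3 deps=(None,None) exec_start@3 write@6
I3 mul r1: issue@4 deps=(0,0) exec_start@4 write@5
I4 mul r3: issue@5 deps=(2,None) exec_start@6 write@8

Answer: 2 5 6 5 8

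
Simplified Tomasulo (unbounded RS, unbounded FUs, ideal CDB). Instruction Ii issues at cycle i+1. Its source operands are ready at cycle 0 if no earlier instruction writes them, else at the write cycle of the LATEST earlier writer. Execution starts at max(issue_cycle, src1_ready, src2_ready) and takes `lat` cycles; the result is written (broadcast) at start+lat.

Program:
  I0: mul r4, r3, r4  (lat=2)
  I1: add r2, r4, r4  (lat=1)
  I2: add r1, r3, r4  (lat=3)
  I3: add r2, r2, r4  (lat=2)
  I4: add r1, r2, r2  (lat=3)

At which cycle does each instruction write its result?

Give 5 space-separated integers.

I0 mul r4: issue@1 deps=(None,None) exec_start@1 write@3
I1 add r2: issue@2 deps=(0,0) exec_start@3 write@4
I2 add r1: issue@3 deps=(None,0) exec_start@3 write@6
I3 add r2: issue@4 deps=(1,0) exec_start@4 write@6
I4 add r1: issue@5 deps=(3,3) exec_start@6 write@9

Answer: 3 4 6 6 9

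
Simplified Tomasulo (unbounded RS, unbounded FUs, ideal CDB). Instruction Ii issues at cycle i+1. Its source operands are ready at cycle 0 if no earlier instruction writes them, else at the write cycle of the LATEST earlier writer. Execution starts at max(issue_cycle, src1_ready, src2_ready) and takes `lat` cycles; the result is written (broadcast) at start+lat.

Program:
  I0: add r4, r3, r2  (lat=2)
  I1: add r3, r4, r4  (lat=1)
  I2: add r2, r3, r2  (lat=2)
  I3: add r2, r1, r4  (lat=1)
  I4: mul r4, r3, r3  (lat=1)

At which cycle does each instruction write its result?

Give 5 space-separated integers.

I0 add r4: issue@1 deps=(None,None) exec_start@1 write@3
I1 add r3: issue@2 deps=(0,0) exec_start@3 write@4
I2 add r2: issue@3 deps=(1,None) exec_start@4 write@6
I3 add r2: issue@4 deps=(None,0) exec_start@4 write@5
I4 mul r4: issue@5 deps=(1,1) exec_start@5 write@6

Answer: 3 4 6 5 6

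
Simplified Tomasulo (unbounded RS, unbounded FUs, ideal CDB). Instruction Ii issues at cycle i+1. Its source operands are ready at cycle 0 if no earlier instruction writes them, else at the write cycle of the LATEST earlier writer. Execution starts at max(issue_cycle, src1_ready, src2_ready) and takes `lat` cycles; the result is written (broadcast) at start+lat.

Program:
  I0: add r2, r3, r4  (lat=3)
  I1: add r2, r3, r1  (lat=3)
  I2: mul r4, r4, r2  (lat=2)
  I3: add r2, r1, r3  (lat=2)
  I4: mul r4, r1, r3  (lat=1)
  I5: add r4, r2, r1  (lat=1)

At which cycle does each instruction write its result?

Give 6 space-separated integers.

Answer: 4 5 7 6 6 7

Derivation:
I0 add r2: issue@1 deps=(None,None) exec_start@1 write@4
I1 add r2: issue@2 deps=(None,None) exec_start@2 write@5
I2 mul r4: issue@3 deps=(None,1) exec_start@5 write@7
I3 add r2: issue@4 deps=(None,None) exec_start@4 write@6
I4 mul r4: issue@5 deps=(None,None) exec_start@5 write@6
I5 add r4: issue@6 deps=(3,None) exec_start@6 write@7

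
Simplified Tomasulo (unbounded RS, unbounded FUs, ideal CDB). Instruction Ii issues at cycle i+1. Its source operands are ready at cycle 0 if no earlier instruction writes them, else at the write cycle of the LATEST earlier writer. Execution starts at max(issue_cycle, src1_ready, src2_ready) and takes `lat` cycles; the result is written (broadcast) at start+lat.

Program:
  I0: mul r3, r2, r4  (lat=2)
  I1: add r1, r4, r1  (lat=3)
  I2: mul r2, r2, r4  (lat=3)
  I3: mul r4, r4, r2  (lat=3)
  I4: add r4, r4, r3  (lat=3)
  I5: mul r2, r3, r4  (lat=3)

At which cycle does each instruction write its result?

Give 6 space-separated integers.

Answer: 3 5 6 9 12 15

Derivation:
I0 mul r3: issue@1 deps=(None,None) exec_start@1 write@3
I1 add r1: issue@2 deps=(None,None) exec_start@2 write@5
I2 mul r2: issue@3 deps=(None,None) exec_start@3 write@6
I3 mul r4: issue@4 deps=(None,2) exec_start@6 write@9
I4 add r4: issue@5 deps=(3,0) exec_start@9 write@12
I5 mul r2: issue@6 deps=(0,4) exec_start@12 write@15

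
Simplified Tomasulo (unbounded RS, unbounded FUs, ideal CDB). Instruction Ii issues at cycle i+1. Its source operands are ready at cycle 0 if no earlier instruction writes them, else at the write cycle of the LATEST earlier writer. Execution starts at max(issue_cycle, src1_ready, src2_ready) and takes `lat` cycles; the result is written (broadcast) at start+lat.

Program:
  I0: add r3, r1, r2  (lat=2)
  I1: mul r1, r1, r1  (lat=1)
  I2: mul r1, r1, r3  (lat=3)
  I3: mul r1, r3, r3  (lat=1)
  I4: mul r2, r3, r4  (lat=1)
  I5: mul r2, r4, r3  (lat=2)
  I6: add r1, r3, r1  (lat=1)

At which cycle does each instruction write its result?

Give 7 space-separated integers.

I0 add r3: issue@1 deps=(None,None) exec_start@1 write@3
I1 mul r1: issue@2 deps=(None,None) exec_start@2 write@3
I2 mul r1: issue@3 deps=(1,0) exec_start@3 write@6
I3 mul r1: issue@4 deps=(0,0) exec_start@4 write@5
I4 mul r2: issue@5 deps=(0,None) exec_start@5 write@6
I5 mul r2: issue@6 deps=(None,0) exec_start@6 write@8
I6 add r1: issue@7 deps=(0,3) exec_start@7 write@8

Answer: 3 3 6 5 6 8 8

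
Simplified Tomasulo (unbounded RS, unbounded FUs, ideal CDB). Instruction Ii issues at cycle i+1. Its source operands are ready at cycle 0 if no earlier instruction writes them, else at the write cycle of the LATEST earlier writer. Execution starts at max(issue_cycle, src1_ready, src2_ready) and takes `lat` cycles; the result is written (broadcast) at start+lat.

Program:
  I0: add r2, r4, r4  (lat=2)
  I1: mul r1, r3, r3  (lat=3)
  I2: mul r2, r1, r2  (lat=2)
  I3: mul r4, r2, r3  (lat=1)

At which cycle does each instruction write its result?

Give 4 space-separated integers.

Answer: 3 5 7 8

Derivation:
I0 add r2: issue@1 deps=(None,None) exec_start@1 write@3
I1 mul r1: issue@2 deps=(None,None) exec_start@2 write@5
I2 mul r2: issue@3 deps=(1,0) exec_start@5 write@7
I3 mul r4: issue@4 deps=(2,None) exec_start@7 write@8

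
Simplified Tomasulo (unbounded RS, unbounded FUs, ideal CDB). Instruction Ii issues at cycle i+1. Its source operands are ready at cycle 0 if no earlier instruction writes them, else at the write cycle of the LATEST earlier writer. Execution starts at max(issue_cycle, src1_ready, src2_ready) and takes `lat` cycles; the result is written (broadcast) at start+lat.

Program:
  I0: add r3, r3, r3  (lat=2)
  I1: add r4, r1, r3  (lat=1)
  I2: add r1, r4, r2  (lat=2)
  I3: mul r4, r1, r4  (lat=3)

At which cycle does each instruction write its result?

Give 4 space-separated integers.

I0 add r3: issue@1 deps=(None,None) exec_start@1 write@3
I1 add r4: issue@2 deps=(None,0) exec_start@3 write@4
I2 add r1: issue@3 deps=(1,None) exec_start@4 write@6
I3 mul r4: issue@4 deps=(2,1) exec_start@6 write@9

Answer: 3 4 6 9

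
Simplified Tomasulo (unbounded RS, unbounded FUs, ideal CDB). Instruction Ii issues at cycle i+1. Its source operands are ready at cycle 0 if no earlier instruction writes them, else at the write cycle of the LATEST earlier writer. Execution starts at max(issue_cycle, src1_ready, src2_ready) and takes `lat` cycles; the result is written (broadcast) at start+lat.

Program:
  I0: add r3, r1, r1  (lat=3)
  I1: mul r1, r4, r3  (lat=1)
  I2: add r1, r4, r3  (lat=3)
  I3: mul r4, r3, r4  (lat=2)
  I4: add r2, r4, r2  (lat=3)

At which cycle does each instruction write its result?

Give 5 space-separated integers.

Answer: 4 5 7 6 9

Derivation:
I0 add r3: issue@1 deps=(None,None) exec_start@1 write@4
I1 mul r1: issue@2 deps=(None,0) exec_start@4 write@5
I2 add r1: issue@3 deps=(None,0) exec_start@4 write@7
I3 mul r4: issue@4 deps=(0,None) exec_start@4 write@6
I4 add r2: issue@5 deps=(3,None) exec_start@6 write@9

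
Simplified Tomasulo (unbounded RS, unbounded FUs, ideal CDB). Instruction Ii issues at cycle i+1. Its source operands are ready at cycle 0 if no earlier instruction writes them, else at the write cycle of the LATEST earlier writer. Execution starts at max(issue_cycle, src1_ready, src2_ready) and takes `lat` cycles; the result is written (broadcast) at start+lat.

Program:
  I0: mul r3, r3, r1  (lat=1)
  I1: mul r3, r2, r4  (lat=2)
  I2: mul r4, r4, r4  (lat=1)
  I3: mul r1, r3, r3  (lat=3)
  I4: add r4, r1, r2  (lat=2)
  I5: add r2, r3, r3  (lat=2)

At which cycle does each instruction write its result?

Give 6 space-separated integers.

Answer: 2 4 4 7 9 8

Derivation:
I0 mul r3: issue@1 deps=(None,None) exec_start@1 write@2
I1 mul r3: issue@2 deps=(None,None) exec_start@2 write@4
I2 mul r4: issue@3 deps=(None,None) exec_start@3 write@4
I3 mul r1: issue@4 deps=(1,1) exec_start@4 write@7
I4 add r4: issue@5 deps=(3,None) exec_start@7 write@9
I5 add r2: issue@6 deps=(1,1) exec_start@6 write@8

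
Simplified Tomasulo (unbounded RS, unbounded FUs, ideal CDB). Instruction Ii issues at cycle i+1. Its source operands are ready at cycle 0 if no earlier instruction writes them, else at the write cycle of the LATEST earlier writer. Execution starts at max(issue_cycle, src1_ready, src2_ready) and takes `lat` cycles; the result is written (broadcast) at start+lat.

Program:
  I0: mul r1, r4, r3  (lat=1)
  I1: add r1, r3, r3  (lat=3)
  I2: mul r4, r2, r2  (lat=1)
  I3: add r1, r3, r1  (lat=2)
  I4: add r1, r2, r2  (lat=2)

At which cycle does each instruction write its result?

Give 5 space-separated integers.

Answer: 2 5 4 7 7

Derivation:
I0 mul r1: issue@1 deps=(None,None) exec_start@1 write@2
I1 add r1: issue@2 deps=(None,None) exec_start@2 write@5
I2 mul r4: issue@3 deps=(None,None) exec_start@3 write@4
I3 add r1: issue@4 deps=(None,1) exec_start@5 write@7
I4 add r1: issue@5 deps=(None,None) exec_start@5 write@7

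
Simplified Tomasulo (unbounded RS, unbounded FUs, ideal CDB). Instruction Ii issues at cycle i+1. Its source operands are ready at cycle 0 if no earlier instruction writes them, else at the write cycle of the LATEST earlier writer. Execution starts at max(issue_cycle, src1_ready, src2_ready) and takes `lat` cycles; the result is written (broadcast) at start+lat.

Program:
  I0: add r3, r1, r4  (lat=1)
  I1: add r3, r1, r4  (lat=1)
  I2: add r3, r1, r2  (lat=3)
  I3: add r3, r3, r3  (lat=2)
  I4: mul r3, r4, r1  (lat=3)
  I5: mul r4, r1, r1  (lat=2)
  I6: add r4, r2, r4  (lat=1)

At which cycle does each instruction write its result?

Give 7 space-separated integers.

Answer: 2 3 6 8 8 8 9

Derivation:
I0 add r3: issue@1 deps=(None,None) exec_start@1 write@2
I1 add r3: issue@2 deps=(None,None) exec_start@2 write@3
I2 add r3: issue@3 deps=(None,None) exec_start@3 write@6
I3 add r3: issue@4 deps=(2,2) exec_start@6 write@8
I4 mul r3: issue@5 deps=(None,None) exec_start@5 write@8
I5 mul r4: issue@6 deps=(None,None) exec_start@6 write@8
I6 add r4: issue@7 deps=(None,5) exec_start@8 write@9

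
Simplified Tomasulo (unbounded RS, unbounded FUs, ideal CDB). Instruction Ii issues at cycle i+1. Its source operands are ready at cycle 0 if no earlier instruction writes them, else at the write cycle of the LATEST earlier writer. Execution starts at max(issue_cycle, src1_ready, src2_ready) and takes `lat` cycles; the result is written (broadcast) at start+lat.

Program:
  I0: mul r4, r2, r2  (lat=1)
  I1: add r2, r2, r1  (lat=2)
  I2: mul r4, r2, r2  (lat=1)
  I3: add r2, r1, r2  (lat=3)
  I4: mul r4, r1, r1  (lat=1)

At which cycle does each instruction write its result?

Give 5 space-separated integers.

Answer: 2 4 5 7 6

Derivation:
I0 mul r4: issue@1 deps=(None,None) exec_start@1 write@2
I1 add r2: issue@2 deps=(None,None) exec_start@2 write@4
I2 mul r4: issue@3 deps=(1,1) exec_start@4 write@5
I3 add r2: issue@4 deps=(None,1) exec_start@4 write@7
I4 mul r4: issue@5 deps=(None,None) exec_start@5 write@6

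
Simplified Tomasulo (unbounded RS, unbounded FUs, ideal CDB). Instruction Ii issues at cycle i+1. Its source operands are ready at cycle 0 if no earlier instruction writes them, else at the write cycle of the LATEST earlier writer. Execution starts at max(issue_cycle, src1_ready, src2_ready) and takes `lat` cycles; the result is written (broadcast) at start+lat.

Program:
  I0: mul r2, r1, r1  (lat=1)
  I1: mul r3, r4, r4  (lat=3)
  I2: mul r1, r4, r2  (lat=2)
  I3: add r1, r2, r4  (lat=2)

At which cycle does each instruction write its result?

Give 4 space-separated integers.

I0 mul r2: issue@1 deps=(None,None) exec_start@1 write@2
I1 mul r3: issue@2 deps=(None,None) exec_start@2 write@5
I2 mul r1: issue@3 deps=(None,0) exec_start@3 write@5
I3 add r1: issue@4 deps=(0,None) exec_start@4 write@6

Answer: 2 5 5 6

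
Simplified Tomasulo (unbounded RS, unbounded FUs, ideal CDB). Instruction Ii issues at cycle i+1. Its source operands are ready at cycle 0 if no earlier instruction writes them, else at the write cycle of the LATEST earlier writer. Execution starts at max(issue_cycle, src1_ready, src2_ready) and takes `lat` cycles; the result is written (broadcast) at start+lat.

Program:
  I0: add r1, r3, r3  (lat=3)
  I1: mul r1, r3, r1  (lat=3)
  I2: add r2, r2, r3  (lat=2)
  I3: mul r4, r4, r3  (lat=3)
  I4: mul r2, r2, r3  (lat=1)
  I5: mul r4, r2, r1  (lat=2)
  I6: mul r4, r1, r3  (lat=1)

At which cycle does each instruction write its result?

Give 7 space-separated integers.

Answer: 4 7 5 7 6 9 8

Derivation:
I0 add r1: issue@1 deps=(None,None) exec_start@1 write@4
I1 mul r1: issue@2 deps=(None,0) exec_start@4 write@7
I2 add r2: issue@3 deps=(None,None) exec_start@3 write@5
I3 mul r4: issue@4 deps=(None,None) exec_start@4 write@7
I4 mul r2: issue@5 deps=(2,None) exec_start@5 write@6
I5 mul r4: issue@6 deps=(4,1) exec_start@7 write@9
I6 mul r4: issue@7 deps=(1,None) exec_start@7 write@8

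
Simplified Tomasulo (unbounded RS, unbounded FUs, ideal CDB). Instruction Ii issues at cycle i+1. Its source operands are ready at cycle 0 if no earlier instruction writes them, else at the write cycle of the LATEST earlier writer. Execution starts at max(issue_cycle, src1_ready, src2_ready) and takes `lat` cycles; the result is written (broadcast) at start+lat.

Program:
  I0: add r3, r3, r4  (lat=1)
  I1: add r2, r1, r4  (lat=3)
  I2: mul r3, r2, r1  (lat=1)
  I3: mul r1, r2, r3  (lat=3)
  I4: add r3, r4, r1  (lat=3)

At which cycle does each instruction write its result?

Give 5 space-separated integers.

Answer: 2 5 6 9 12

Derivation:
I0 add r3: issue@1 deps=(None,None) exec_start@1 write@2
I1 add r2: issue@2 deps=(None,None) exec_start@2 write@5
I2 mul r3: issue@3 deps=(1,None) exec_start@5 write@6
I3 mul r1: issue@4 deps=(1,2) exec_start@6 write@9
I4 add r3: issue@5 deps=(None,3) exec_start@9 write@12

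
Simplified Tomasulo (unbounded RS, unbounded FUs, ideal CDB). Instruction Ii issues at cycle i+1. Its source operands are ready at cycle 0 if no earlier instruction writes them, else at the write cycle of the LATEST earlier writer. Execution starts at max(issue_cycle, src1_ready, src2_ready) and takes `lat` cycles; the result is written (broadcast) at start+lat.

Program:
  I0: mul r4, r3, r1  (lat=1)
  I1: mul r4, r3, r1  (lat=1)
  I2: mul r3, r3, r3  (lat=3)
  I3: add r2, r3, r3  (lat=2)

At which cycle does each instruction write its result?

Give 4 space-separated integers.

I0 mul r4: issue@1 deps=(None,None) exec_start@1 write@2
I1 mul r4: issue@2 deps=(None,None) exec_start@2 write@3
I2 mul r3: issue@3 deps=(None,None) exec_start@3 write@6
I3 add r2: issue@4 deps=(2,2) exec_start@6 write@8

Answer: 2 3 6 8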